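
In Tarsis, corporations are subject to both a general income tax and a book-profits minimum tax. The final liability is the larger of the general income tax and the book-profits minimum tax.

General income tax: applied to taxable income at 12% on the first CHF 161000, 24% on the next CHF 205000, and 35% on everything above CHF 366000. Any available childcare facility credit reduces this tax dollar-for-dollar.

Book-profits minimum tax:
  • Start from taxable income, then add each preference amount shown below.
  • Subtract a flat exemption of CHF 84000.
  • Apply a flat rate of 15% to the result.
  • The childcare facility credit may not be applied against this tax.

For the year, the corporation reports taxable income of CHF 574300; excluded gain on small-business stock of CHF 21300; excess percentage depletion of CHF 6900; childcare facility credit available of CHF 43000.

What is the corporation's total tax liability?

CHF 98425

General income tax:
  CHF 161000 × 12% = CHF 19320
  CHF 205000 × 24% = CHF 49200
  CHF 208300 × 35% = CHF 72905
  → CHF 141425
  Less childcare facility credit CHF 43000 → CHF 98425

Book-profits minimum tax:
  Adjusted income: CHF 574300 + CHF 21300 + CHF 6900 = CHF 602500
  Less exemption CHF 84000 → base CHF 518500
  CHF 518500 × 15% = CHF 77775

CHF 98425 > CHF 77775, so the general income tax governs.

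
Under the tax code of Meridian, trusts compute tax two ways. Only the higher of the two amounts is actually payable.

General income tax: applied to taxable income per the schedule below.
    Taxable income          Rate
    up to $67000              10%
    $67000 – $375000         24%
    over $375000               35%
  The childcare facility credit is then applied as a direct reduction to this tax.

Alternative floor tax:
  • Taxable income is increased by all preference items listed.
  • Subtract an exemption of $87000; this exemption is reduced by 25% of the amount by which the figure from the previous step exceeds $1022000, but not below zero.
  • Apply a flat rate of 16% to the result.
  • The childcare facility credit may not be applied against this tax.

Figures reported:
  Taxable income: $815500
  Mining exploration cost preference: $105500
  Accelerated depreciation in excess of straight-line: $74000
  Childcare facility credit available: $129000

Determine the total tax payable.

$145280

Alternative floor tax:
  Adjusted income: $815500 + $105500 + $74000 = $995000
  Exemption: $995000 ≤ $1022000, so full $87000 applies
  Base: $995000 − $87000 = $908000
  $908000 × 16% = $145280

General income tax:
  $67000 × 10% = $6700
  $308000 × 24% = $73920
  $440500 × 35% = $154175
  → $234795
  Less childcare facility credit $129000 → $105795

$145280 > $105795, so the alternative floor tax is the binding amount.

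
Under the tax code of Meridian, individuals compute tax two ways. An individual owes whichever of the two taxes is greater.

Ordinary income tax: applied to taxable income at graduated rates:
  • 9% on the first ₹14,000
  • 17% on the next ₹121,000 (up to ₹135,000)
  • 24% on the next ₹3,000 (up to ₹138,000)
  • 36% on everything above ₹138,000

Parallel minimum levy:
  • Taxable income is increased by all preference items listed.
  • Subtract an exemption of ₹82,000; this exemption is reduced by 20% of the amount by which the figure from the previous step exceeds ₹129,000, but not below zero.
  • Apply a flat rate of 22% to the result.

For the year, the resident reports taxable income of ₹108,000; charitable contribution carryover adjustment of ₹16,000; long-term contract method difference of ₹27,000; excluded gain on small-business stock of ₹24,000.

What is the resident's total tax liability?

₹22,484

Ordinary income tax:
  ₹14,000 × 9% = ₹1,260
  ₹94,000 × 17% = ₹15,980
  → ₹17,240

Parallel minimum levy:
  Adjusted income: ₹108,000 + ₹16,000 + ₹27,000 + ₹24,000 = ₹175,000
  Exemption: ₹82,000 − 20% × (₹175,000 − ₹129,000) = ₹82,000 − ₹9,200 = ₹72,800
  Base: ₹175,000 − ₹72,800 = ₹102,200
  ₹102,200 × 22% = ₹22,484

₹22,484 > ₹17,240, so the parallel minimum levy is the binding amount.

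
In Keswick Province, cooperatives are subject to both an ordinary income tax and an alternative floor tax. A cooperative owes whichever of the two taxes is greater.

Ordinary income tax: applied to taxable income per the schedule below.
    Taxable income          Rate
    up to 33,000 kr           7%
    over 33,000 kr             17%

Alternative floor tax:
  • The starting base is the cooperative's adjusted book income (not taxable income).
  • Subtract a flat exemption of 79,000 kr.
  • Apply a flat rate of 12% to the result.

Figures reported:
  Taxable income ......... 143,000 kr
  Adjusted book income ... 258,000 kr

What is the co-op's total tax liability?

Ordinary income tax:
  33,000 kr × 7% = 2,310 kr
  110,000 kr × 17% = 18,700 kr
  → 21,010 kr

Alternative floor tax:
  Base (adjusted book income): 258,000 kr
  Less exemption 79,000 kr → base 179,000 kr
  179,000 kr × 12% = 21,480 kr

21,480 kr > 21,010 kr, so the alternative floor tax is the binding amount.

21,480 kr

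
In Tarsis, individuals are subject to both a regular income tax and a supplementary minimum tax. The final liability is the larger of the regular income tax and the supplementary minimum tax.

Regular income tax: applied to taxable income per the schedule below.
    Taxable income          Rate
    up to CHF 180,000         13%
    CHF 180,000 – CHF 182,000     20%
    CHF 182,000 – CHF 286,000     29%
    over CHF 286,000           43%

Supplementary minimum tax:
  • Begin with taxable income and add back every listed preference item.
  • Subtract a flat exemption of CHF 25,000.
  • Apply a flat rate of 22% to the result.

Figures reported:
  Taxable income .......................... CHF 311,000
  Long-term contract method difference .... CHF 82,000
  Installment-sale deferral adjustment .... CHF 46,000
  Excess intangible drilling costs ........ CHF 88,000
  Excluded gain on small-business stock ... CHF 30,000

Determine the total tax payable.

Regular income tax:
  CHF 180,000 × 13% = CHF 23,400
  CHF 2,000 × 20% = CHF 400
  CHF 104,000 × 29% = CHF 30,160
  CHF 25,000 × 43% = CHF 10,750
  → CHF 64,710

Supplementary minimum tax:
  Adjusted income: CHF 311,000 + CHF 82,000 + CHF 46,000 + CHF 88,000 + CHF 30,000 = CHF 557,000
  Less exemption CHF 25,000 → base CHF 532,000
  CHF 532,000 × 22% = CHF 117,040

CHF 117,040 > CHF 64,710, so the supplementary minimum tax is the binding amount.

CHF 117,040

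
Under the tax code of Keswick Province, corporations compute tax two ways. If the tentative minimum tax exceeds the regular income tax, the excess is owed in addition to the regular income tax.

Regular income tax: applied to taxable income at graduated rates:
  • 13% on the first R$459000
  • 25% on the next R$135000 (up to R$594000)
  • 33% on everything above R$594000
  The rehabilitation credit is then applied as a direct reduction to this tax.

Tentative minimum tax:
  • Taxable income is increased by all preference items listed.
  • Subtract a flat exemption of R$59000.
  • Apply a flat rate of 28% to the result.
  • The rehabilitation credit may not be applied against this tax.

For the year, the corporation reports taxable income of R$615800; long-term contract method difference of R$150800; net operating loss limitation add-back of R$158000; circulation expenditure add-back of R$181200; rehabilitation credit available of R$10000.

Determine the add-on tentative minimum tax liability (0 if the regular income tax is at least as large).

Regular income tax:
  R$459000 × 13% = R$59670
  R$135000 × 25% = R$33750
  R$21800 × 33% = R$7194
  → R$100614
  Less rehabilitation credit R$10000 → R$90614

Tentative minimum tax:
  Adjusted income: R$615800 + R$150800 + R$158000 + R$181200 = R$1105800
  Less exemption R$59000 → base R$1046800
  R$1046800 × 28% = R$293104

Excess of tentative minimum tax over regular income tax: R$293104 − R$90614 = R$202490.

R$202490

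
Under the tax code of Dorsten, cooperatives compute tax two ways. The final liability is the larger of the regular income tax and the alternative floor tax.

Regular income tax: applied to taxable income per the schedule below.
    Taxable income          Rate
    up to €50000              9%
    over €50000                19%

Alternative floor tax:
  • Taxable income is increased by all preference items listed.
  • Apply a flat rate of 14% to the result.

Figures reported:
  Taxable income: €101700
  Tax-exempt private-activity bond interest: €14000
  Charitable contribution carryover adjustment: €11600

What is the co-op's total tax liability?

€17822

Regular income tax:
  €50000 × 9% = €4500
  €51700 × 19% = €9823
  → €14323

Alternative floor tax:
  Adjusted income: €101700 + €14000 + €11600 = €127300
  €127300 × 14% = €17822

€17822 > €14323, so the alternative floor tax is the binding amount.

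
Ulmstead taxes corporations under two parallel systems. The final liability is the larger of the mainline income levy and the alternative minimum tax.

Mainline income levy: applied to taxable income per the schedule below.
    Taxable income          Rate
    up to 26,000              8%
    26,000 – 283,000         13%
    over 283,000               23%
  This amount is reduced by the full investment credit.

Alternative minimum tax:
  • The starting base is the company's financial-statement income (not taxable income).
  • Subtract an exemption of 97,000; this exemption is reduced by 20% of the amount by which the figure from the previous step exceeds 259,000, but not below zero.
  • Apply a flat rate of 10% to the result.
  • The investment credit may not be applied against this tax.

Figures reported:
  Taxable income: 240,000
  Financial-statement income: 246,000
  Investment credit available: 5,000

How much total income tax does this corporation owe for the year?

24,900

Mainline income levy:
  26,000 × 8% = 2,080
  214,000 × 13% = 27,820
  → 29,900
  Less investment credit 5,000 → 24,900

Alternative minimum tax:
  Base (financial-statement income): 246,000
  Exemption: 246,000 ≤ 259,000, so full 97,000 applies
  Base: 246,000 − 97,000 = 149,000
  149,000 × 10% = 14,900

24,900 > 14,900, so the mainline income levy governs.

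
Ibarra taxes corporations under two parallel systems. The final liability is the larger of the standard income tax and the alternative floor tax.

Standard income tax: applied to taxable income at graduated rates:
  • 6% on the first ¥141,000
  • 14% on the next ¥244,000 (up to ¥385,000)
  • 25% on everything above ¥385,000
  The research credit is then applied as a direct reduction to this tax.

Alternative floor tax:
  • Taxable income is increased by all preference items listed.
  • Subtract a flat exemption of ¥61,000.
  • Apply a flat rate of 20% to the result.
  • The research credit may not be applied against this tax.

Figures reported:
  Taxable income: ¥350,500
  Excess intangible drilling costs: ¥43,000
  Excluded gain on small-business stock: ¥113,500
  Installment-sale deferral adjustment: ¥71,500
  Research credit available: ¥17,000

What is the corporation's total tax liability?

Alternative floor tax:
  Adjusted income: ¥350,500 + ¥43,000 + ¥113,500 + ¥71,500 = ¥578,500
  Less exemption ¥61,000 → base ¥517,500
  ¥517,500 × 20% = ¥103,500

Standard income tax:
  ¥141,000 × 6% = ¥8,460
  ¥209,500 × 14% = ¥29,330
  → ¥37,790
  Less research credit ¥17,000 → ¥20,790

¥103,500 > ¥20,790, so the alternative floor tax is the binding amount.

¥103,500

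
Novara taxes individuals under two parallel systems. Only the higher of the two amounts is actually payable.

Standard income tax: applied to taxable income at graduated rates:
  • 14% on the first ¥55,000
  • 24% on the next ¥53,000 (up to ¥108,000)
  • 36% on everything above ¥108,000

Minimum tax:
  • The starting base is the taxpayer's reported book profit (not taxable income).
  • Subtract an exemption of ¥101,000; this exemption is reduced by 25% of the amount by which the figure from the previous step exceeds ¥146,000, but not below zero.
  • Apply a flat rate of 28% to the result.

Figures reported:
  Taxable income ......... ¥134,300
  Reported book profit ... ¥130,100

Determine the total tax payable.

Minimum tax:
  Base (reported book profit): ¥130,100
  Exemption: ¥130,100 ≤ ¥146,000, so full ¥101,000 applies
  Base: ¥130,100 − ¥101,000 = ¥29,100
  ¥29,100 × 28% = ¥8,148

Standard income tax:
  ¥55,000 × 14% = ¥7,700
  ¥53,000 × 24% = ¥12,720
  ¥26,300 × 36% = ¥9,468
  → ¥29,888

¥29,888 > ¥8,148, so the standard income tax governs.

¥29,888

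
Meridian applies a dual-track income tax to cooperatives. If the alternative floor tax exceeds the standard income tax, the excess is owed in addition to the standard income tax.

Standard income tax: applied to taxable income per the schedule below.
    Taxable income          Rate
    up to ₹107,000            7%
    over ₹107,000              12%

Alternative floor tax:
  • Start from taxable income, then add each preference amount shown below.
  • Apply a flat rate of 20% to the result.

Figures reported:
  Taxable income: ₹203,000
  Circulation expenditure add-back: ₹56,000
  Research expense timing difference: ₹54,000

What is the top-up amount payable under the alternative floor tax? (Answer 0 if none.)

₹43,590

Standard income tax:
  ₹107,000 × 7% = ₹7,490
  ₹96,000 × 12% = ₹11,520
  → ₹19,010

Alternative floor tax:
  Adjusted income: ₹203,000 + ₹56,000 + ₹54,000 = ₹313,000
  ₹313,000 × 20% = ₹62,600

Excess of alternative floor tax over standard income tax: ₹62,600 − ₹19,010 = ₹43,590.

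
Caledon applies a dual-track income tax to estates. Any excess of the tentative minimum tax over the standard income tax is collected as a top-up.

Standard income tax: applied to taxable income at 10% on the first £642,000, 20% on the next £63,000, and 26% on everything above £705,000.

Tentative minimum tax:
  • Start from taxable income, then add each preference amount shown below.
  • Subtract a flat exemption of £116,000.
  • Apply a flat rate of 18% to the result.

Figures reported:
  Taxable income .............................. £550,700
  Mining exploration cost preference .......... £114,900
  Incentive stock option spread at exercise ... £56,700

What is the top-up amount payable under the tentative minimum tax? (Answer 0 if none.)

Tentative minimum tax:
  Adjusted income: £550,700 + £114,900 + £56,700 = £722,300
  Less exemption £116,000 → base £606,300
  £606,300 × 18% = £109,134

Standard income tax:
  £550,700 × 10% = £55,070

Excess of tentative minimum tax over standard income tax: £109,134 − £55,070 = £54,064.

£54,064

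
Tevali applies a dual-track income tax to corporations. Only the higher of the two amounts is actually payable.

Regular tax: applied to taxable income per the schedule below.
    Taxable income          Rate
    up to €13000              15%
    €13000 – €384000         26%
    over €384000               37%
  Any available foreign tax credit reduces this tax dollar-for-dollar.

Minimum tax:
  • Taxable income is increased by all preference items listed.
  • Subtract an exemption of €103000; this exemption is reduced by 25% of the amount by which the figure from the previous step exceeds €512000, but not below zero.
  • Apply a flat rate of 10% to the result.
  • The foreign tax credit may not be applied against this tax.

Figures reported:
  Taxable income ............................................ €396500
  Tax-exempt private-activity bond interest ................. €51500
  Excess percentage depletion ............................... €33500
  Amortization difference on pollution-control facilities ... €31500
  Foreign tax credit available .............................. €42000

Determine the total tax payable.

Regular tax:
  €13000 × 15% = €1950
  €371000 × 26% = €96460
  €12500 × 37% = €4625
  → €103035
  Less foreign tax credit €42000 → €61035

Minimum tax:
  Adjusted income: €396500 + €51500 + €33500 + €31500 = €513000
  Exemption: €103000 − 25% × (€513000 − €512000) = €103000 − €250 = €102750
  Base: €513000 − €102750 = €410250
  €410250 × 10% = €41025

€61035 > €41025, so the regular tax governs.

€61035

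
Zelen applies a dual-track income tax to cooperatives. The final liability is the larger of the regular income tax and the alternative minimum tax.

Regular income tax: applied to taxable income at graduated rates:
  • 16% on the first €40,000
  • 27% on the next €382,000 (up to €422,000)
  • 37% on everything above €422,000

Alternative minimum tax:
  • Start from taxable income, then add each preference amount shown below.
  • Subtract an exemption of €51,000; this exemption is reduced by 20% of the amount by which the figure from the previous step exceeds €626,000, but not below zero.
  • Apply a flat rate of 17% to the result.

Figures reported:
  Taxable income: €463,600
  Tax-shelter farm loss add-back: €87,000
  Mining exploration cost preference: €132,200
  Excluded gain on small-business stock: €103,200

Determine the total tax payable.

Alternative minimum tax:
  Adjusted income: €463,600 + €87,000 + €132,200 + €103,200 = €786,000
  Exemption: €51,000 − 20% × (€786,000 − €626,000) = €51,000 − €32,000 = €19,000
  Base: €786,000 − €19,000 = €767,000
  €767,000 × 17% = €130,390

Regular income tax:
  €40,000 × 16% = €6,400
  €382,000 × 27% = €103,140
  €41,600 × 37% = €15,392
  → €124,932

€130,390 > €124,932, so the alternative minimum tax is the binding amount.

€130,390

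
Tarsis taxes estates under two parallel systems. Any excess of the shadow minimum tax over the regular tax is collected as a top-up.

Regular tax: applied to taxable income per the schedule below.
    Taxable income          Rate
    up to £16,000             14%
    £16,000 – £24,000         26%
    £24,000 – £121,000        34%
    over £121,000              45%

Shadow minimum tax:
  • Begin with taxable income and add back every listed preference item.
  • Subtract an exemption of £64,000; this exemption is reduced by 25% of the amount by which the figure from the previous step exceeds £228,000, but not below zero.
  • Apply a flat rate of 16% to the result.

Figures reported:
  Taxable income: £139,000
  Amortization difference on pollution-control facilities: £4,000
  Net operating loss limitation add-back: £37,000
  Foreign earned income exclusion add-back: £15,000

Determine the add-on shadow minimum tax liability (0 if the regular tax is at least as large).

Regular tax:
  £16,000 × 14% = £2,240
  £8,000 × 26% = £2,080
  £97,000 × 34% = £32,980
  £18,000 × 45% = £8,100
  → £45,400

Shadow minimum tax:
  Adjusted income: £139,000 + £4,000 + £37,000 + £15,000 = £195,000
  Exemption: £195,000 ≤ £228,000, so full £64,000 applies
  Base: £195,000 − £64,000 = £131,000
  £131,000 × 16% = £20,960

£20,960 ≤ £45,400, so no add-on is due.

£0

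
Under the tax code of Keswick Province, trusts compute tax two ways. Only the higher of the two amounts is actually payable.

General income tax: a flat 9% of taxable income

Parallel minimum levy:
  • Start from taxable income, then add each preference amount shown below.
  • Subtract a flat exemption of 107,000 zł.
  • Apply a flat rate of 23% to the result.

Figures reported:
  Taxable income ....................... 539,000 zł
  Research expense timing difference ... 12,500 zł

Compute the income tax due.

Parallel minimum levy:
  Adjusted income: 539,000 zł + 12,500 zł = 551,500 zł
  Less exemption 107,000 zł → base 444,500 zł
  444,500 zł × 23% = 102,235 zł

General income tax:
  539,000 zł × 9% = 48,510 zł

102,235 zł > 48,510 zł, so the parallel minimum levy is the binding amount.

102,235 zł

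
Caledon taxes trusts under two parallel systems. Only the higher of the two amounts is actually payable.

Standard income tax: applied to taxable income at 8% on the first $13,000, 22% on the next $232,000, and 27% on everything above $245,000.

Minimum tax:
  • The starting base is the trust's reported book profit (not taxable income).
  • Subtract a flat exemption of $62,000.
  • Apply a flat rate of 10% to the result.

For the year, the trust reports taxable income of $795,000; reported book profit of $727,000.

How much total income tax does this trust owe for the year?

$200,580

Standard income tax:
  $13,000 × 8% = $1,040
  $232,000 × 22% = $51,040
  $550,000 × 27% = $148,500
  → $200,580

Minimum tax:
  Base (reported book profit): $727,000
  Less exemption $62,000 → base $665,000
  $665,000 × 10% = $66,500

$200,580 > $66,500, so the standard income tax governs.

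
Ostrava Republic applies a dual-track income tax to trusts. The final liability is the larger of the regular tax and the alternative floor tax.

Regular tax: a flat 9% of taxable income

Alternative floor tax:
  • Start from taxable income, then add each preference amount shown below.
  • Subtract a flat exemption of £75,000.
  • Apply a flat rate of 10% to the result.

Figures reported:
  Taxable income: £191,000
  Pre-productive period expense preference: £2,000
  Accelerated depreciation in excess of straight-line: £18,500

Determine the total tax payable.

Regular tax:
  £191,000 × 9% = £17,190

Alternative floor tax:
  Adjusted income: £191,000 + £2,000 + £18,500 = £211,500
  Less exemption £75,000 → base £136,500
  £136,500 × 10% = £13,650

£17,190 > £13,650, so the regular tax governs.

£17,190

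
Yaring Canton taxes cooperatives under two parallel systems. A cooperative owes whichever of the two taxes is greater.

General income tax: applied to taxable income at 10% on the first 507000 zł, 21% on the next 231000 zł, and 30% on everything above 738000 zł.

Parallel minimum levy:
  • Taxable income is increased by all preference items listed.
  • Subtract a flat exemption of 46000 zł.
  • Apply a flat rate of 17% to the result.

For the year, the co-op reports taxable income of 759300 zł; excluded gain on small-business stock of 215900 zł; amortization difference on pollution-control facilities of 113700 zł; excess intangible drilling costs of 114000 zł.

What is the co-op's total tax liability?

196673 zł

Parallel minimum levy:
  Adjusted income: 759300 zł + 215900 zł + 113700 zł + 114000 zł = 1202900 zł
  Less exemption 46000 zł → base 1156900 zł
  1156900 zł × 17% = 196673 zł

General income tax:
  507000 zł × 10% = 50700 zł
  231000 zł × 21% = 48510 zł
  21300 zł × 30% = 6390 zł
  → 105600 zł

196673 zł > 105600 zł, so the parallel minimum levy is the binding amount.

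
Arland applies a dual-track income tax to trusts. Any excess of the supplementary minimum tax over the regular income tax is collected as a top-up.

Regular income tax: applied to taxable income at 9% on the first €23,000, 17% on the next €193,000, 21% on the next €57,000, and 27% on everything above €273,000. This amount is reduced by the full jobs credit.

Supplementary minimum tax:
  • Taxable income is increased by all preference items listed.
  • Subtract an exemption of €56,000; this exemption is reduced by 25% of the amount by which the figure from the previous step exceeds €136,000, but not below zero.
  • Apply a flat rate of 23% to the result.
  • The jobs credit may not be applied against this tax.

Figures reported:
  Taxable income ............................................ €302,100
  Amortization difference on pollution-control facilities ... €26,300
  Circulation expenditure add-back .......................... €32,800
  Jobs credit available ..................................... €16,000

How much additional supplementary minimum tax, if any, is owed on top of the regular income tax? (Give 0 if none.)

€44,369

Regular income tax:
  €23,000 × 9% = €2,070
  €193,000 × 17% = €32,810
  €57,000 × 21% = €11,970
  €29,100 × 27% = €7,857
  → €54,707
  Less jobs credit €16,000 → €38,707

Supplementary minimum tax:
  Adjusted income: €302,100 + €26,300 + €32,800 = €361,200
  Exemption: 25% × (€361,200 − €136,000) = €56,300 ≥ €56,000, so the exemption is fully phased out
  Base: €361,200 − €0 = €361,200
  €361,200 × 23% = €83,076

Excess of supplementary minimum tax over regular income tax: €83,076 − €38,707 = €44,369.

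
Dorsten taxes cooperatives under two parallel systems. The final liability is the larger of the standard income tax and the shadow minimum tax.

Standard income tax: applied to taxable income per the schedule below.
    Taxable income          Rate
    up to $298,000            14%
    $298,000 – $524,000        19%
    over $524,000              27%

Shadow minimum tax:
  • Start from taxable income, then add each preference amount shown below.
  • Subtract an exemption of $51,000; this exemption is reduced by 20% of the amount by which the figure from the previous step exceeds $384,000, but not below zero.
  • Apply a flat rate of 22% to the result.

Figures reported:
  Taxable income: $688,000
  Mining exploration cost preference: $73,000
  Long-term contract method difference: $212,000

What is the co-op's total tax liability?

$214,060

Shadow minimum tax:
  Adjusted income: $688,000 + $73,000 + $212,000 = $973,000
  Exemption: 20% × ($973,000 − $384,000) = $117,800 ≥ $51,000, so the exemption is fully phased out
  Base: $973,000 − $0 = $973,000
  $973,000 × 22% = $214,060

Standard income tax:
  $298,000 × 14% = $41,720
  $226,000 × 19% = $42,940
  $164,000 × 27% = $44,280
  → $128,940

$214,060 > $128,940, so the shadow minimum tax is the binding amount.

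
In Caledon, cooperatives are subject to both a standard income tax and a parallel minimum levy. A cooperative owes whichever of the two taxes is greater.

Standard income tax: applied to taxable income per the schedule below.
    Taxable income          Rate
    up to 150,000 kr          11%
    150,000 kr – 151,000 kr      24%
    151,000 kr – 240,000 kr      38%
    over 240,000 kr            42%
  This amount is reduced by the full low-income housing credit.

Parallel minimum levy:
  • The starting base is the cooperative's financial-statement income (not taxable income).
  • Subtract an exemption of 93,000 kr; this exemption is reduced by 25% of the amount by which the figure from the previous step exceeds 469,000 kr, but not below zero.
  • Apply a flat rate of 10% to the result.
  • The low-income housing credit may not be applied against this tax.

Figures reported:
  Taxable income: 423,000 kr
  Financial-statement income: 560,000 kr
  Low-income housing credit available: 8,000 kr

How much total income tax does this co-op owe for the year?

119,420 kr

Standard income tax:
  150,000 kr × 11% = 16,500 kr
  1,000 kr × 24% = 240 kr
  89,000 kr × 38% = 33,820 kr
  183,000 kr × 42% = 76,860 kr
  → 127,420 kr
  Less low-income housing credit 8,000 kr → 119,420 kr

Parallel minimum levy:
  Base (financial-statement income): 560,000 kr
  Exemption: 93,000 kr − 25% × (560,000 kr − 469,000 kr) = 93,000 kr − 22,750 kr = 70,250 kr
  Base: 560,000 kr − 70,250 kr = 489,750 kr
  489,750 kr × 10% = 48,975 kr

119,420 kr > 48,975 kr, so the standard income tax governs.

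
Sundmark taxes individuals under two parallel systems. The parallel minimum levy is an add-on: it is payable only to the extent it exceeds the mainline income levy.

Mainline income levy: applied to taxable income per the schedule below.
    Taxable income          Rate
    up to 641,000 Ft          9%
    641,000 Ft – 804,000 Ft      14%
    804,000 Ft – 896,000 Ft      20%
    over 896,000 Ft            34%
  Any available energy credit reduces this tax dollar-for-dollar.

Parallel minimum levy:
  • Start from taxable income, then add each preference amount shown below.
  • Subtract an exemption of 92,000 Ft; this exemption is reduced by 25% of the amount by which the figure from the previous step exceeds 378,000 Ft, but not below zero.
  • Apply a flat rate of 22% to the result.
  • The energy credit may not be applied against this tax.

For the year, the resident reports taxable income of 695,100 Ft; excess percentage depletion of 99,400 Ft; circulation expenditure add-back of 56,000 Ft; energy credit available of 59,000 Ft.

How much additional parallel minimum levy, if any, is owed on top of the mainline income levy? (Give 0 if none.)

180,846 Ft

Mainline income levy:
  641,000 Ft × 9% = 57,690 Ft
  54,100 Ft × 14% = 7,574 Ft
  → 65,264 Ft
  Less energy credit 59,000 Ft → 6,264 Ft

Parallel minimum levy:
  Adjusted income: 695,100 Ft + 99,400 Ft + 56,000 Ft = 850,500 Ft
  Exemption: 25% × (850,500 Ft − 378,000 Ft) = 118,125 Ft ≥ 92,000 Ft, so the exemption is fully phased out
  Base: 850,500 Ft − 0 Ft = 850,500 Ft
  850,500 Ft × 22% = 187,110 Ft

Excess of parallel minimum levy over mainline income levy: 187,110 Ft − 6,264 Ft = 180,846 Ft.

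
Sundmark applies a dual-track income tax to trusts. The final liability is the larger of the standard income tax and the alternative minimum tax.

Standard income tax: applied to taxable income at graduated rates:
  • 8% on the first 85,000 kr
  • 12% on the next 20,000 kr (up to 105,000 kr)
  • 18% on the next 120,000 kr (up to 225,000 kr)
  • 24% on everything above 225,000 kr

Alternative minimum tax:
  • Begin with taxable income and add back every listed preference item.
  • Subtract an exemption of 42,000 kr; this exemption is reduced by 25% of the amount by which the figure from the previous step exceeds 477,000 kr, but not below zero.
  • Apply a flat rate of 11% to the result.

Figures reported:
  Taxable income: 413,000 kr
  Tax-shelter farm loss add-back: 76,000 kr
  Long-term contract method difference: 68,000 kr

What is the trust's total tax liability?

Alternative minimum tax:
  Adjusted income: 413,000 kr + 76,000 kr + 68,000 kr = 557,000 kr
  Exemption: 42,000 kr − 25% × (557,000 kr − 477,000 kr) = 42,000 kr − 20,000 kr = 22,000 kr
  Base: 557,000 kr − 22,000 kr = 535,000 kr
  535,000 kr × 11% = 58,850 kr

Standard income tax:
  85,000 kr × 8% = 6,800 kr
  20,000 kr × 12% = 2,400 kr
  120,000 kr × 18% = 21,600 kr
  188,000 kr × 24% = 45,120 kr
  → 75,920 kr

75,920 kr > 58,850 kr, so the standard income tax governs.

75,920 kr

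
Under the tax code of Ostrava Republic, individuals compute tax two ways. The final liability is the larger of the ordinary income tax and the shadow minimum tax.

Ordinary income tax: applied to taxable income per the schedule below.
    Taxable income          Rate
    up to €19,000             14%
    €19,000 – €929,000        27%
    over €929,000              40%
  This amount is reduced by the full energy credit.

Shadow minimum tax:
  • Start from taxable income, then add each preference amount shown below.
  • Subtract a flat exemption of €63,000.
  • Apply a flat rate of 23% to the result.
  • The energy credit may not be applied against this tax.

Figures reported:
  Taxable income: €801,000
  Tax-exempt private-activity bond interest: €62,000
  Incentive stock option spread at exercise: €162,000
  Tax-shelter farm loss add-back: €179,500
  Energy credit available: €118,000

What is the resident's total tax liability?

€262,545

Shadow minimum tax:
  Adjusted income: €801,000 + €62,000 + €162,000 + €179,500 = €1,204,500
  Less exemption €63,000 → base €1,141,500
  €1,141,500 × 23% = €262,545

Ordinary income tax:
  €19,000 × 14% = €2,660
  €782,000 × 27% = €211,140
  → €213,800
  Less energy credit €118,000 → €95,800

€262,545 > €95,800, so the shadow minimum tax is the binding amount.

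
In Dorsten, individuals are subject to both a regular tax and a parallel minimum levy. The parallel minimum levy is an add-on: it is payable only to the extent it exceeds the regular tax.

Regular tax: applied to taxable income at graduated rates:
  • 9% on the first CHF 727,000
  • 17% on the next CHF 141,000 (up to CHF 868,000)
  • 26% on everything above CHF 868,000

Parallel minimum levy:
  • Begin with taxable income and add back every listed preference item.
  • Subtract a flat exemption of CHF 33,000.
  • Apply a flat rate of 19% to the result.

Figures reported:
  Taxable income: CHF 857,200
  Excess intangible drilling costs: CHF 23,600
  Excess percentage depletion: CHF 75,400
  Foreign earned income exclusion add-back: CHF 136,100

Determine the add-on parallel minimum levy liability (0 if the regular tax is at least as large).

Parallel minimum levy:
  Adjusted income: CHF 857,200 + CHF 23,600 + CHF 75,400 + CHF 136,100 = CHF 1,092,300
  Less exemption CHF 33,000 → base CHF 1,059,300
  CHF 1,059,300 × 19% = CHF 201,267

Regular tax:
  CHF 727,000 × 9% = CHF 65,430
  CHF 130,200 × 17% = CHF 22,134
  → CHF 87,564

Excess of parallel minimum levy over regular tax: CHF 201,267 − CHF 87,564 = CHF 113,703.

CHF 113,703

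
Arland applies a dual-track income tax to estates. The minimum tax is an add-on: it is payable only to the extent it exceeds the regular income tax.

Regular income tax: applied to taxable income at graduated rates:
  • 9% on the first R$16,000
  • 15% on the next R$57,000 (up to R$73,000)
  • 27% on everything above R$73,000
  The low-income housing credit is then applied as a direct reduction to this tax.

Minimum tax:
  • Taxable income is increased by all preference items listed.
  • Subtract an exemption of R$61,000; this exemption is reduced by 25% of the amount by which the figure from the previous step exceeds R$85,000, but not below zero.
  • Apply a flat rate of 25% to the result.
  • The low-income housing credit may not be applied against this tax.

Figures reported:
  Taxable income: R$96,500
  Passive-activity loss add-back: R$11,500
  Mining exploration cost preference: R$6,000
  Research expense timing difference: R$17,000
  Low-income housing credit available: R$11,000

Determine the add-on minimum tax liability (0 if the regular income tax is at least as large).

Regular income tax:
  R$16,000 × 9% = R$1,440
  R$57,000 × 15% = R$8,550
  R$23,500 × 27% = R$6,345
  → R$16,335
  Less low-income housing credit R$11,000 → R$5,335

Minimum tax:
  Adjusted income: R$96,500 + R$11,500 + R$6,000 + R$17,000 = R$131,000
  Exemption: R$61,000 − 25% × (R$131,000 − R$85,000) = R$61,000 − R$11,500 = R$49,500
  Base: R$131,000 − R$49,500 = R$81,500
  R$81,500 × 25% = R$20,375

Excess of minimum tax over regular income tax: R$20,375 − R$5,335 = R$15,040.

R$15,040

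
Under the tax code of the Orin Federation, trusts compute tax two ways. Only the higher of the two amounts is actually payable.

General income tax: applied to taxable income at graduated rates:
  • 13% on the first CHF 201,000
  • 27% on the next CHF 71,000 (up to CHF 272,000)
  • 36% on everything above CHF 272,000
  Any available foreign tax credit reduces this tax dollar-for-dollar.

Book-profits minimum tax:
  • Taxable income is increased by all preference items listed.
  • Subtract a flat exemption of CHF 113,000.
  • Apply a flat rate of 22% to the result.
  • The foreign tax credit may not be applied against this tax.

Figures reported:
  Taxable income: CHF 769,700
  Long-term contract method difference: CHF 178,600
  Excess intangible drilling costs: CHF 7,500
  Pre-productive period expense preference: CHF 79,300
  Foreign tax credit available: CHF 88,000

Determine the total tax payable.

General income tax:
  CHF 201,000 × 13% = CHF 26,130
  CHF 71,000 × 27% = CHF 19,170
  CHF 497,700 × 36% = CHF 179,172
  → CHF 224,472
  Less foreign tax credit CHF 88,000 → CHF 136,472

Book-profits minimum tax:
  Adjusted income: CHF 769,700 + CHF 178,600 + CHF 7,500 + CHF 79,300 = CHF 1,035,100
  Less exemption CHF 113,000 → base CHF 922,100
  CHF 922,100 × 22% = CHF 202,862

CHF 202,862 > CHF 136,472, so the book-profits minimum tax is the binding amount.

CHF 202,862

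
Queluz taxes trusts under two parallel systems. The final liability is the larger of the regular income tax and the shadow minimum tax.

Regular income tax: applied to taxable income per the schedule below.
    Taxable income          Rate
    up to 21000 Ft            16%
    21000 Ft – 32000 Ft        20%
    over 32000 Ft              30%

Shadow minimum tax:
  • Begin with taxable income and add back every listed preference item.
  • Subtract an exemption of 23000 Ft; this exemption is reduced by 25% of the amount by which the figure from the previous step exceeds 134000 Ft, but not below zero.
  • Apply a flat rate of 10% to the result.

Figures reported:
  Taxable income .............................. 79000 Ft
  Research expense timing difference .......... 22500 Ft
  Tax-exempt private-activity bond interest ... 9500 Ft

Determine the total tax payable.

Regular income tax:
  21000 Ft × 16% = 3360 Ft
  11000 Ft × 20% = 2200 Ft
  47000 Ft × 30% = 14100 Ft
  → 19660 Ft

Shadow minimum tax:
  Adjusted income: 79000 Ft + 22500 Ft + 9500 Ft = 111000 Ft
  Exemption: 111000 Ft ≤ 134000 Ft, so full 23000 Ft applies
  Base: 111000 Ft − 23000 Ft = 88000 Ft
  88000 Ft × 10% = 8800 Ft

19660 Ft > 8800 Ft, so the regular income tax governs.

19660 Ft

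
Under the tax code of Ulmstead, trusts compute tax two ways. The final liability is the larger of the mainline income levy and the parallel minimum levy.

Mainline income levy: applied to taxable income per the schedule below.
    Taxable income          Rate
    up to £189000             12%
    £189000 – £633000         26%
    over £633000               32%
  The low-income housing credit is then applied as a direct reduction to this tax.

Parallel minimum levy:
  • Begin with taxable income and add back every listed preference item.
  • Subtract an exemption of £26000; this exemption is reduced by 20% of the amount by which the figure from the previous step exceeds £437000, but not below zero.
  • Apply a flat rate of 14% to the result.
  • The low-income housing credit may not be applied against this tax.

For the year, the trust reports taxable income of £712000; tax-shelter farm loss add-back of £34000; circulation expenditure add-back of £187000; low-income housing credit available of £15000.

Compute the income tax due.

Parallel minimum levy:
  Adjusted income: £712000 + £34000 + £187000 = £933000
  Exemption: 20% × (£933000 − £437000) = £99200 ≥ £26000, so the exemption is fully phased out
  Base: £933000 − £0 = £933000
  £933000 × 14% = £130620

Mainline income levy:
  £189000 × 12% = £22680
  £444000 × 26% = £115440
  £79000 × 32% = £25280
  → £163400
  Less low-income housing credit £15000 → £148400

£148400 > £130620, so the mainline income levy governs.

£148400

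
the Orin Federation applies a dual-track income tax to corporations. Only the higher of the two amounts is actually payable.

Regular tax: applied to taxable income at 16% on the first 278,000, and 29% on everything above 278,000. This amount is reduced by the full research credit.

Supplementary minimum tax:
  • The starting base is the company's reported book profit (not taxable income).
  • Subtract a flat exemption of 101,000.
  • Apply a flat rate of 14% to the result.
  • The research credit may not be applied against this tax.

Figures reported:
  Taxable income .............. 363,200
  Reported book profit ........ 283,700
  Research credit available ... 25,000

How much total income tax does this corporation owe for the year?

Regular tax:
  278,000 × 16% = 44,480
  85,200 × 29% = 24,708
  → 69,188
  Less research credit 25,000 → 44,188

Supplementary minimum tax:
  Base (reported book profit): 283,700
  Less exemption 101,000 → base 182,700
  182,700 × 14% = 25,578

44,188 > 25,578, so the regular tax governs.

44,188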